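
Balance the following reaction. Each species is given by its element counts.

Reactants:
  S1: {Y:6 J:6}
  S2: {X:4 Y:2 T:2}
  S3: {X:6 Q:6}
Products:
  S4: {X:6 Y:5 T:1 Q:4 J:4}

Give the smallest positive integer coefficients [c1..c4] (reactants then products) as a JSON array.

Coefficients: [4, 3, 4, 6]

X: 4·0+3·4+4·6 = 36 | 6·6 = 36
Y: 4·6+3·2+4·0 = 30 | 6·5 = 30
T: 4·0+3·2+4·0 = 6 | 6·1 = 6
Q: 4·0+3·0+4·6 = 24 | 6·4 = 24
J: 4·6+3·0+4·0 = 24 | 6·4 = 24
gcd(4,3,4,6) = 1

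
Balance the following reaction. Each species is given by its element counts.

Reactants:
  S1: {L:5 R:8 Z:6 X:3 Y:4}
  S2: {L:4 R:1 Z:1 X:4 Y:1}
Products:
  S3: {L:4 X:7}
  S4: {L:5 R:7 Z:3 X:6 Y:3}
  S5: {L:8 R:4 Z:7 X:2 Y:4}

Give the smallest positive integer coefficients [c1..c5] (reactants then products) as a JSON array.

Coefficients: [3, 5, 1, 3, 2]

L: 3·5+5·4 = 35 | 1·4+3·5+2·8 = 35
R: 3·8+5·1 = 29 | 1·0+3·7+2·4 = 29
Z: 3·6+5·1 = 23 | 1·0+3·3+2·7 = 23
X: 3·3+5·4 = 29 | 1·7+3·6+2·2 = 29
Y: 3·4+5·1 = 17 | 1·0+3·3+2·4 = 17
gcd(3,5,1,3,2) = 1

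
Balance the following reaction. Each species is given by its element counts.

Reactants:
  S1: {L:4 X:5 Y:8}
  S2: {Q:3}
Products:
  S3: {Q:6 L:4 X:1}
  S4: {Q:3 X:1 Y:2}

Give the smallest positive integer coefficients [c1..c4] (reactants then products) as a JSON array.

Q: 1·0+6·3 = 18 | 1·6+4·3 = 18
L: 1·4+6·0 = 4 | 1·4+4·0 = 4
X: 1·5+6·0 = 5 | 1·1+4·1 = 5
Y: 1·8+6·0 = 8 | 1·0+4·2 = 8
gcd(1,6,1,4) = 1

Coefficients: [1, 6, 1, 4]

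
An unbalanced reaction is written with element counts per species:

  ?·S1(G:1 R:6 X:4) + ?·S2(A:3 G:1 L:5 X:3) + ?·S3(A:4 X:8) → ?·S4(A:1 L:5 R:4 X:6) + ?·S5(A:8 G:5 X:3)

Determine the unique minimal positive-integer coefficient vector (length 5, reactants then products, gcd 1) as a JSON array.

A: 4·0+6·3+1·4 = 22 | 6·1+2·8 = 22
G: 4·1+6·1+1·0 = 10 | 6·0+2·5 = 10
L: 4·0+6·5+1·0 = 30 | 6·5+2·0 = 30
R: 4·6+6·0+1·0 = 24 | 6·4+2·0 = 24
X: 4·4+6·3+1·8 = 42 | 6·6+2·3 = 42
gcd(4,6,1,6,2) = 1

Coefficients: [4, 6, 1, 6, 2]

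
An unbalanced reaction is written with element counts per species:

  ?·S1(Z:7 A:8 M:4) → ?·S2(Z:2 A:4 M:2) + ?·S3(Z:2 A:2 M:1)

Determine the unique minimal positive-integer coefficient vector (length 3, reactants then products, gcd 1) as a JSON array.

Coefficients: [2, 1, 6]

Z: 2·7 = 14 | 1·2+6·2 = 14
A: 2·8 = 16 | 1·4+6·2 = 16
M: 2·4 = 8 | 1·2+6·1 = 8
gcd(2,1,6) = 1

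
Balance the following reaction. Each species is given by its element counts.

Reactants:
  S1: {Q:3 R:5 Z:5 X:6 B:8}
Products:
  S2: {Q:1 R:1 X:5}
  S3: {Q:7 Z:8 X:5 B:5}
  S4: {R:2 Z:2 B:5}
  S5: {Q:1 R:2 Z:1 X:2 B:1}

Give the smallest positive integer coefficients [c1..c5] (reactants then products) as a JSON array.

Coefficients: [5, 3, 1, 6, 5]

Q: 5·3 = 15 | 3·1+1·7+6·0+5·1 = 15
R: 5·5 = 25 | 3·1+1·0+6·2+5·2 = 25
Z: 5·5 = 25 | 3·0+1·8+6·2+5·1 = 25
X: 5·6 = 30 | 3·5+1·5+6·0+5·2 = 30
B: 5·8 = 40 | 3·0+1·5+6·5+5·1 = 40
gcd(5,3,1,6,5) = 1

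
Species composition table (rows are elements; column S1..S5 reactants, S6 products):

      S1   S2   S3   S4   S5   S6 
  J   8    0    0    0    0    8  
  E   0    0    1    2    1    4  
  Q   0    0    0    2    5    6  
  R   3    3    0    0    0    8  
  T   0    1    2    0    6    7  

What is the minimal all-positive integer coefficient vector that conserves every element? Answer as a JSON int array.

Coefficients: [3, 5, 2, 4, 2, 3]

J: 3·8+5·0+2·0+4·0+2·0 = 24 | 3·8 = 24
E: 3·0+5·0+2·1+4·2+2·1 = 12 | 3·4 = 12
Q: 3·0+5·0+2·0+4·2+2·5 = 18 | 3·6 = 18
R: 3·3+5·3+2·0+4·0+2·0 = 24 | 3·8 = 24
T: 3·0+5·1+2·2+4·0+2·6 = 21 | 3·7 = 21
gcd(3,5,2,4,2,3) = 1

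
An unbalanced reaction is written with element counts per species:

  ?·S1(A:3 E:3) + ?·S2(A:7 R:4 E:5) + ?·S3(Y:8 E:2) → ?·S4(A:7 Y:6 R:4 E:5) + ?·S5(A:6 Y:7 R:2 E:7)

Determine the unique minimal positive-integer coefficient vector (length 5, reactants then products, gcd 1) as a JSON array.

A: 5·3+4·7+6·0 = 43 | 1·7+6·6 = 43
Y: 5·0+4·0+6·8 = 48 | 1·6+6·7 = 48
R: 5·0+4·4+6·0 = 16 | 1·4+6·2 = 16
E: 5·3+4·5+6·2 = 47 | 1·5+6·7 = 47
gcd(5,4,6,1,6) = 1

Coefficients: [5, 4, 6, 1, 6]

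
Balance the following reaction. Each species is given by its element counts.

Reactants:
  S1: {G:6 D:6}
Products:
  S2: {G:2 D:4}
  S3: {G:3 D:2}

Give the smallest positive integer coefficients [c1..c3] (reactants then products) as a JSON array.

Coefficients: [4, 3, 6]

G: 4·6 = 24 | 3·2+6·3 = 24
D: 4·6 = 24 | 3·4+6·2 = 24
gcd(4,3,6) = 1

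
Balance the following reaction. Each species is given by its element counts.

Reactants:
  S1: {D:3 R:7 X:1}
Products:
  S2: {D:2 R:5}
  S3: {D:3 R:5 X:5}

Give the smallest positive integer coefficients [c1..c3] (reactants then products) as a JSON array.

Coefficients: [5, 6, 1]

D: 5·3 = 15 | 6·2+1·3 = 15
R: 5·7 = 35 | 6·5+1·5 = 35
X: 5·1 = 5 | 6·0+1·5 = 5
gcd(5,6,1) = 1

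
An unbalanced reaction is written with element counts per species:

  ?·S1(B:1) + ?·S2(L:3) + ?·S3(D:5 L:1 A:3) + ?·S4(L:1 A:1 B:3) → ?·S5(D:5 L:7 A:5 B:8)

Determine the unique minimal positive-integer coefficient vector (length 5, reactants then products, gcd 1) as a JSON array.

Coefficients: [6, 4, 3, 6, 3]

D: 6·0+4·0+3·5+6·0 = 15 | 3·5 = 15
L: 6·0+4·3+3·1+6·1 = 21 | 3·7 = 21
A: 6·0+4·0+3·3+6·1 = 15 | 3·5 = 15
B: 6·1+4·0+3·0+6·3 = 24 | 3·8 = 24
gcd(6,4,3,6,3) = 1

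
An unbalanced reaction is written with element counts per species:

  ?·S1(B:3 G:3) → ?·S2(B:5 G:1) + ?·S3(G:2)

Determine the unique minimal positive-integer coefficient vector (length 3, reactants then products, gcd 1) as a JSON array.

B: 5·3 = 15 | 3·5+6·0 = 15
G: 5·3 = 15 | 3·1+6·2 = 15
gcd(5,3,6) = 1

Coefficients: [5, 3, 6]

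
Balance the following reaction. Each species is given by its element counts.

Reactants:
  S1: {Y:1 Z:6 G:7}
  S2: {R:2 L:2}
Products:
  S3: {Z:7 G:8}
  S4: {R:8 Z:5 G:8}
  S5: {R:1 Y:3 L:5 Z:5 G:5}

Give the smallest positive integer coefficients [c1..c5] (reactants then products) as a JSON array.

Coefficients: [6, 5, 3, 1, 2]

R: 6·0+5·2 = 10 | 3·0+1·8+2·1 = 10
Y: 6·1+5·0 = 6 | 3·0+1·0+2·3 = 6
L: 6·0+5·2 = 10 | 3·0+1·0+2·5 = 10
Z: 6·6+5·0 = 36 | 3·7+1·5+2·5 = 36
G: 6·7+5·0 = 42 | 3·8+1·8+2·5 = 42
gcd(6,5,3,1,2) = 1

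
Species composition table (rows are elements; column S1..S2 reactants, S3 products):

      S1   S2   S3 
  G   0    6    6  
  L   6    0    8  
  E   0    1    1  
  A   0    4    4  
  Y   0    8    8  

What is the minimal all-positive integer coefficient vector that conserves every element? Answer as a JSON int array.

G: 4·0+3·6 = 18 | 3·6 = 18
L: 4·6+3·0 = 24 | 3·8 = 24
E: 4·0+3·1 = 3 | 3·1 = 3
A: 4·0+3·4 = 12 | 3·4 = 12
Y: 4·0+3·8 = 24 | 3·8 = 24
gcd(4,3,3) = 1

Coefficients: [4, 3, 3]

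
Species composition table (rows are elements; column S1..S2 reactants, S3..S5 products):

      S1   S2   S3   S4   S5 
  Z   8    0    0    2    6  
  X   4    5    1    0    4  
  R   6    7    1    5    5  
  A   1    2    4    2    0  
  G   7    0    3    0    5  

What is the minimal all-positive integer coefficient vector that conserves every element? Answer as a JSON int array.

Z: 4·8+1·0 = 32 | 1·0+1·2+5·6 = 32
X: 4·4+1·5 = 21 | 1·1+1·0+5·4 = 21
R: 4·6+1·7 = 31 | 1·1+1·5+5·5 = 31
A: 4·1+1·2 = 6 | 1·4+1·2+5·0 = 6
G: 4·7+1·0 = 28 | 1·3+1·0+5·5 = 28
gcd(4,1,1,1,5) = 1

Coefficients: [4, 1, 1, 1, 5]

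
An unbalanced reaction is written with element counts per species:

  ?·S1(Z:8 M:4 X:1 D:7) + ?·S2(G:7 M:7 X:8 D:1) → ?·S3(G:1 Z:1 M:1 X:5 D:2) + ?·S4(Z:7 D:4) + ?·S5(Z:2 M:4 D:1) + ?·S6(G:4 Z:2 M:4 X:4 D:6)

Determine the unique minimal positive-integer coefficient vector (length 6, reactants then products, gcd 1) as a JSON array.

G: 6·0+2·7 = 14 | 2·1+4·0+6·0+3·4 = 14
Z: 6·8+2·0 = 48 | 2·1+4·7+6·2+3·2 = 48
M: 6·4+2·7 = 38 | 2·1+4·0+6·4+3·4 = 38
X: 6·1+2·8 = 22 | 2·5+4·0+6·0+3·4 = 22
D: 6·7+2·1 = 44 | 2·2+4·4+6·1+3·6 = 44
gcd(6,2,2,4,6,3) = 1

Coefficients: [6, 2, 2, 4, 6, 3]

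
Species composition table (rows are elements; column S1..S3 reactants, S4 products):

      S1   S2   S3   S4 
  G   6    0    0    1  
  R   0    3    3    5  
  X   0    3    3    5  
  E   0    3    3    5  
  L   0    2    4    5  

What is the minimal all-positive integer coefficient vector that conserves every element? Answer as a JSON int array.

Coefficients: [1, 5, 5, 6]

G: 1·6+5·0+5·0 = 6 | 6·1 = 6
R: 1·0+5·3+5·3 = 30 | 6·5 = 30
X: 1·0+5·3+5·3 = 30 | 6·5 = 30
E: 1·0+5·3+5·3 = 30 | 6·5 = 30
L: 1·0+5·2+5·4 = 30 | 6·5 = 30
gcd(1,5,5,6) = 1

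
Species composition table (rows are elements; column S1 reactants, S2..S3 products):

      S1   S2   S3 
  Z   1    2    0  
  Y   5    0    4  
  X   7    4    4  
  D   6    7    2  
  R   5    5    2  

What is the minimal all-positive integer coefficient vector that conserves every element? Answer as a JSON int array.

Coefficients: [4, 2, 5]

Z: 4·1 = 4 | 2·2+5·0 = 4
Y: 4·5 = 20 | 2·0+5·4 = 20
X: 4·7 = 28 | 2·4+5·4 = 28
D: 4·6 = 24 | 2·7+5·2 = 24
R: 4·5 = 20 | 2·5+5·2 = 20
gcd(4,2,5) = 1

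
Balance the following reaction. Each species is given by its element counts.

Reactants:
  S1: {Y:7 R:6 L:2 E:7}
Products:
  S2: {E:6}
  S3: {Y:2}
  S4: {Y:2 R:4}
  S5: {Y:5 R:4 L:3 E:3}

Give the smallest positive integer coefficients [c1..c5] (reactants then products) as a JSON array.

Y: 6·7 = 42 | 5·0+6·2+5·2+4·5 = 42
R: 6·6 = 36 | 5·0+6·0+5·4+4·4 = 36
L: 6·2 = 12 | 5·0+6·0+5·0+4·3 = 12
E: 6·7 = 42 | 5·6+6·0+5·0+4·3 = 42
gcd(6,5,6,5,4) = 1

Coefficients: [6, 5, 6, 5, 4]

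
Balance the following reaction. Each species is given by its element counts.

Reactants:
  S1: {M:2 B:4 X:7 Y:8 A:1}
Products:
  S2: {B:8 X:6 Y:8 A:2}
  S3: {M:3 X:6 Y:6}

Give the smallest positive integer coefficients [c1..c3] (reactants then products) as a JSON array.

Coefficients: [6, 3, 4]

M: 6·2 = 12 | 3·0+4·3 = 12
B: 6·4 = 24 | 3·8+4·0 = 24
X: 6·7 = 42 | 3·6+4·6 = 42
Y: 6·8 = 48 | 3·8+4·6 = 48
A: 6·1 = 6 | 3·2+4·0 = 6
gcd(6,3,4) = 1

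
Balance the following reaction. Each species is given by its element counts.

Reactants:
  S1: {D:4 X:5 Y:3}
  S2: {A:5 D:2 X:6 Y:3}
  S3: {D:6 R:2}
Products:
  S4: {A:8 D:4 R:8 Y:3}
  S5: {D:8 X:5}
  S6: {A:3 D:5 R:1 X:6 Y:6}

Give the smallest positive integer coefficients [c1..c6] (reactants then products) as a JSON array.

Coefficients: [5, 4, 6, 1, 5, 4]

A: 5·0+4·5+6·0 = 20 | 1·8+5·0+4·3 = 20
D: 5·4+4·2+6·6 = 64 | 1·4+5·8+4·5 = 64
R: 5·0+4·0+6·2 = 12 | 1·8+5·0+4·1 = 12
X: 5·5+4·6+6·0 = 49 | 1·0+5·5+4·6 = 49
Y: 5·3+4·3+6·0 = 27 | 1·3+5·0+4·6 = 27
gcd(5,4,6,1,5,4) = 1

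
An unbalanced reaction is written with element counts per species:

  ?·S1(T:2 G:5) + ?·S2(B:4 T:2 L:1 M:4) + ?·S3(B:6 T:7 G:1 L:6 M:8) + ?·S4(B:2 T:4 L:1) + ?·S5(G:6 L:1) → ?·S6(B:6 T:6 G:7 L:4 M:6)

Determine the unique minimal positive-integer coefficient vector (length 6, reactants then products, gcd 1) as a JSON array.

B: 2·0+5·4+2·6+2·2+5·0 = 36 | 6·6 = 36
T: 2·2+5·2+2·7+2·4+5·0 = 36 | 6·6 = 36
G: 2·5+5·0+2·1+2·0+5·6 = 42 | 6·7 = 42
L: 2·0+5·1+2·6+2·1+5·1 = 24 | 6·4 = 24
M: 2·0+5·4+2·8+2·0+5·0 = 36 | 6·6 = 36
gcd(2,5,2,2,5,6) = 1

Coefficients: [2, 5, 2, 2, 5, 6]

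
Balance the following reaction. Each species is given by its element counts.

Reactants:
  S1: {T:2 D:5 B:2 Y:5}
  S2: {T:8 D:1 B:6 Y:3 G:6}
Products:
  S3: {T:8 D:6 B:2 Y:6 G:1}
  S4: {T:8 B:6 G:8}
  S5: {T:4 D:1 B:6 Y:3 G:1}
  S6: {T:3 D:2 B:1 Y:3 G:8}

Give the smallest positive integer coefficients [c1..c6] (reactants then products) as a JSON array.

T: 3·2+5·8 = 46 | 2·8+1·8+4·4+2·3 = 46
D: 3·5+5·1 = 20 | 2·6+1·0+4·1+2·2 = 20
B: 3·2+5·6 = 36 | 2·2+1·6+4·6+2·1 = 36
Y: 3·5+5·3 = 30 | 2·6+1·0+4·3+2·3 = 30
G: 3·0+5·6 = 30 | 2·1+1·8+4·1+2·8 = 30
gcd(3,5,2,1,4,2) = 1

Coefficients: [3, 5, 2, 1, 4, 2]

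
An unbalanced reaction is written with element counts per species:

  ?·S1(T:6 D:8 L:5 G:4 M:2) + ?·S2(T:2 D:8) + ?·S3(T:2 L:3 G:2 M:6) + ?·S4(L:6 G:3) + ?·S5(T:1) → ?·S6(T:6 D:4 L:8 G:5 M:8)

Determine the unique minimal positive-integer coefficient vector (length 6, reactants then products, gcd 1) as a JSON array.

T: 1·6+1·2+5·2+2·0+6·1 = 24 | 4·6 = 24
D: 1·8+1·8+5·0+2·0+6·0 = 16 | 4·4 = 16
L: 1·5+1·0+5·3+2·6+6·0 = 32 | 4·8 = 32
G: 1·4+1·0+5·2+2·3+6·0 = 20 | 4·5 = 20
M: 1·2+1·0+5·6+2·0+6·0 = 32 | 4·8 = 32
gcd(1,1,5,2,6,4) = 1

Coefficients: [1, 1, 5, 2, 6, 4]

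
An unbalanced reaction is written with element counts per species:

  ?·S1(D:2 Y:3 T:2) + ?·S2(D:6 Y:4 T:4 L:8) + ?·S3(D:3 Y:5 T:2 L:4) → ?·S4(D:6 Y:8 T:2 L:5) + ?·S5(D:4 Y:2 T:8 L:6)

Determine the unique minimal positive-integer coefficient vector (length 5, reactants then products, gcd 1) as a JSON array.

D: 6·2+4·6+4·3 = 48 | 6·6+3·4 = 48
Y: 6·3+4·4+4·5 = 54 | 6·8+3·2 = 54
T: 6·2+4·4+4·2 = 36 | 6·2+3·8 = 36
L: 6·0+4·8+4·4 = 48 | 6·5+3·6 = 48
gcd(6,4,4,6,3) = 1

Coefficients: [6, 4, 4, 6, 3]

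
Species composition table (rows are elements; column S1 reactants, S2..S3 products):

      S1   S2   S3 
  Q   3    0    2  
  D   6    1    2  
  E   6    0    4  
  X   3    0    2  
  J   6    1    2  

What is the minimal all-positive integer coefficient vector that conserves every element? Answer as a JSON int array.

Q: 2·3 = 6 | 6·0+3·2 = 6
D: 2·6 = 12 | 6·1+3·2 = 12
E: 2·6 = 12 | 6·0+3·4 = 12
X: 2·3 = 6 | 6·0+3·2 = 6
J: 2·6 = 12 | 6·1+3·2 = 12
gcd(2,6,3) = 1

Coefficients: [2, 6, 3]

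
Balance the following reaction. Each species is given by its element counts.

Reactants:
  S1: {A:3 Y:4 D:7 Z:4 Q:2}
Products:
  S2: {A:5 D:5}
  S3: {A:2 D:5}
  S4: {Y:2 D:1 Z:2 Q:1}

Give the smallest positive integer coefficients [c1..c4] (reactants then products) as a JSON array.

A: 3·3 = 9 | 1·5+2·2+6·0 = 9
Y: 3·4 = 12 | 1·0+2·0+6·2 = 12
D: 3·7 = 21 | 1·5+2·5+6·1 = 21
Z: 3·4 = 12 | 1·0+2·0+6·2 = 12
Q: 3·2 = 6 | 1·0+2·0+6·1 = 6
gcd(3,1,2,6) = 1

Coefficients: [3, 1, 2, 6]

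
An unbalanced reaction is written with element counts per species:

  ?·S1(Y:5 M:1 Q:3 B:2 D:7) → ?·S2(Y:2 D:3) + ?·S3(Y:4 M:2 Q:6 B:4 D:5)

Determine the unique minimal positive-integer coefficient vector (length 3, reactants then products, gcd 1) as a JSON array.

Y: 2·5 = 10 | 3·2+1·4 = 10
M: 2·1 = 2 | 3·0+1·2 = 2
Q: 2·3 = 6 | 3·0+1·6 = 6
B: 2·2 = 4 | 3·0+1·4 = 4
D: 2·7 = 14 | 3·3+1·5 = 14
gcd(2,3,1) = 1

Coefficients: [2, 3, 1]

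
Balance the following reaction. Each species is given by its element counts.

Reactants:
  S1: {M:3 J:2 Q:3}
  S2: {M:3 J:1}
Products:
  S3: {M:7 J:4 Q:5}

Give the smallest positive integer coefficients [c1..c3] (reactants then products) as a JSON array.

Coefficients: [5, 2, 3]

M: 5·3+2·3 = 21 | 3·7 = 21
J: 5·2+2·1 = 12 | 3·4 = 12
Q: 5·3+2·0 = 15 | 3·5 = 15
gcd(5,2,3) = 1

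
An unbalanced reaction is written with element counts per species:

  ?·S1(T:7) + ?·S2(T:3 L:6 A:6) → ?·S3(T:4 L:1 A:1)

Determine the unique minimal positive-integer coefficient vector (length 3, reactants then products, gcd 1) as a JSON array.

Coefficients: [3, 1, 6]

T: 3·7+1·3 = 24 | 6·4 = 24
L: 3·0+1·6 = 6 | 6·1 = 6
A: 3·0+1·6 = 6 | 6·1 = 6
gcd(3,1,6) = 1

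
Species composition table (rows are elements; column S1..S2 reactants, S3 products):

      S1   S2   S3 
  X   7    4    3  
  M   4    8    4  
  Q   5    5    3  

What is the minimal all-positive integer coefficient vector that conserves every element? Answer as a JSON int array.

Coefficients: [1, 2, 5]

X: 1·7+2·4 = 15 | 5·3 = 15
M: 1·4+2·8 = 20 | 5·4 = 20
Q: 1·5+2·5 = 15 | 5·3 = 15
gcd(1,2,5) = 1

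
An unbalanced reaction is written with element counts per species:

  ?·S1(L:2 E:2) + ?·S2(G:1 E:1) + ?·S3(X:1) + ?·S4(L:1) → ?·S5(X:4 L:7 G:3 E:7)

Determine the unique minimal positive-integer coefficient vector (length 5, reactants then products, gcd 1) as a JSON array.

Coefficients: [2, 3, 4, 3, 1]

X: 2·0+3·0+4·1+3·0 = 4 | 1·4 = 4
L: 2·2+3·0+4·0+3·1 = 7 | 1·7 = 7
G: 2·0+3·1+4·0+3·0 = 3 | 1·3 = 3
E: 2·2+3·1+4·0+3·0 = 7 | 1·7 = 7
gcd(2,3,4,3,1) = 1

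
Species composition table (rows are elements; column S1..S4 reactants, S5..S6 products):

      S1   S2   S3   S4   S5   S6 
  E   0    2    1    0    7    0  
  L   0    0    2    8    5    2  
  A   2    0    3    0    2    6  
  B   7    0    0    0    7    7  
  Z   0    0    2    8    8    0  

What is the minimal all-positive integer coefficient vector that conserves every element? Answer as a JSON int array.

Coefficients: [5, 5, 4, 1, 2, 3]

E: 5·0+5·2+4·1+1·0 = 14 | 2·7+3·0 = 14
L: 5·0+5·0+4·2+1·8 = 16 | 2·5+3·2 = 16
A: 5·2+5·0+4·3+1·0 = 22 | 2·2+3·6 = 22
B: 5·7+5·0+4·0+1·0 = 35 | 2·7+3·7 = 35
Z: 5·0+5·0+4·2+1·8 = 16 | 2·8+3·0 = 16
gcd(5,5,4,1,2,3) = 1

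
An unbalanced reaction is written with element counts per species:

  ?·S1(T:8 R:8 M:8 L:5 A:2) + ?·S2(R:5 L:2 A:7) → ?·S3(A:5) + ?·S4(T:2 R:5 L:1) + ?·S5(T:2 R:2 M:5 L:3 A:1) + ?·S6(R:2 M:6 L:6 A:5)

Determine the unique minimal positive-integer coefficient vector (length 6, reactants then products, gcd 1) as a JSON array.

Coefficients: [2, 4, 5, 6, 2, 1]

T: 2·8+4·0 = 16 | 5·0+6·2+2·2+1·0 = 16
R: 2·8+4·5 = 36 | 5·0+6·5+2·2+1·2 = 36
M: 2·8+4·0 = 16 | 5·0+6·0+2·5+1·6 = 16
L: 2·5+4·2 = 18 | 5·0+6·1+2·3+1·6 = 18
A: 2·2+4·7 = 32 | 5·5+6·0+2·1+1·5 = 32
gcd(2,4,5,6,2,1) = 1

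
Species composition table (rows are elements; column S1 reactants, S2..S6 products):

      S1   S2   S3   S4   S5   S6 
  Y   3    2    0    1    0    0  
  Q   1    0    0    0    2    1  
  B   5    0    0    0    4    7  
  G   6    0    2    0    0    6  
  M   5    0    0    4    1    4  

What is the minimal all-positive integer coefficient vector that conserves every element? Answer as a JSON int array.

Coefficients: [5, 6, 6, 3, 1, 3]

Y: 5·3 = 15 | 6·2+6·0+3·1+1·0+3·0 = 15
Q: 5·1 = 5 | 6·0+6·0+3·0+1·2+3·1 = 5
B: 5·5 = 25 | 6·0+6·0+3·0+1·4+3·7 = 25
G: 5·6 = 30 | 6·0+6·2+3·0+1·0+3·6 = 30
M: 5·5 = 25 | 6·0+6·0+3·4+1·1+3·4 = 25
gcd(5,6,6,3,1,3) = 1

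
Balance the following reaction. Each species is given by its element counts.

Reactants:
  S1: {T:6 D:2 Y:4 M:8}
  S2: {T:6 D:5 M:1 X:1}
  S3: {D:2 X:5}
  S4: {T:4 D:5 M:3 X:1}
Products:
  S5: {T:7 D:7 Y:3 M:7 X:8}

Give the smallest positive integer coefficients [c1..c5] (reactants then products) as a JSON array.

Coefficients: [3, 1, 6, 1, 4]

T: 3·6+1·6+6·0+1·4 = 28 | 4·7 = 28
D: 3·2+1·5+6·2+1·5 = 28 | 4·7 = 28
Y: 3·4+1·0+6·0+1·0 = 12 | 4·3 = 12
M: 3·8+1·1+6·0+1·3 = 28 | 4·7 = 28
X: 3·0+1·1+6·5+1·1 = 32 | 4·8 = 32
gcd(3,1,6,1,4) = 1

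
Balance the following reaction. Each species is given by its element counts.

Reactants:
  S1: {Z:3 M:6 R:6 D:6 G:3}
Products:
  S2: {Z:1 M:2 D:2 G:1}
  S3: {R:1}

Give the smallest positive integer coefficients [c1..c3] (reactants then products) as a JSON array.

Coefficients: [1, 3, 6]

Z: 1·3 = 3 | 3·1+6·0 = 3
M: 1·6 = 6 | 3·2+6·0 = 6
R: 1·6 = 6 | 3·0+6·1 = 6
D: 1·6 = 6 | 3·2+6·0 = 6
G: 1·3 = 3 | 3·1+6·0 = 3
gcd(1,3,6) = 1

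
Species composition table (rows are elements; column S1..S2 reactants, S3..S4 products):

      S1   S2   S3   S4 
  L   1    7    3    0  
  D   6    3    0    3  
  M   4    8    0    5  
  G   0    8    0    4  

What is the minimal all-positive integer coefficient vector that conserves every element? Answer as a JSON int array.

L: 1·1+2·7 = 15 | 5·3+4·0 = 15
D: 1·6+2·3 = 12 | 5·0+4·3 = 12
M: 1·4+2·8 = 20 | 5·0+4·5 = 20
G: 1·0+2·8 = 16 | 5·0+4·4 = 16
gcd(1,2,5,4) = 1

Coefficients: [1, 2, 5, 4]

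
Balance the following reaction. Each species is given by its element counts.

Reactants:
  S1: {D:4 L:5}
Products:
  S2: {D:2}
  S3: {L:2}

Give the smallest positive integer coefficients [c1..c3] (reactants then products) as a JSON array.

D: 2·4 = 8 | 4·2+5·0 = 8
L: 2·5 = 10 | 4·0+5·2 = 10
gcd(2,4,5) = 1

Coefficients: [2, 4, 5]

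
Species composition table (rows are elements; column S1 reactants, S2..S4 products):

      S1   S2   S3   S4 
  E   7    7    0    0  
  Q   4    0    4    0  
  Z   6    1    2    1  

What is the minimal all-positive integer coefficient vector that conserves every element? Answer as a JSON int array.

Coefficients: [1, 1, 1, 3]

E: 1·7 = 7 | 1·7+1·0+3·0 = 7
Q: 1·4 = 4 | 1·0+1·4+3·0 = 4
Z: 1·6 = 6 | 1·1+1·2+3·1 = 6
gcd(1,1,1,3) = 1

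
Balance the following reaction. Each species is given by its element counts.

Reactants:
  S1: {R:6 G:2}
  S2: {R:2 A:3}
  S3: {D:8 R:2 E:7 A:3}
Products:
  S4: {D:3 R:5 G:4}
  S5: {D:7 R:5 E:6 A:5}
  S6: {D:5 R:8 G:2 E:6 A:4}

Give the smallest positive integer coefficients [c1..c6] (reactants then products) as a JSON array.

D: 4·0+5·0+6·8 = 48 | 1·3+5·7+2·5 = 48
R: 4·6+5·2+6·2 = 46 | 1·5+5·5+2·8 = 46
G: 4·2+5·0+6·0 = 8 | 1·4+5·0+2·2 = 8
E: 4·0+5·0+6·7 = 42 | 1·0+5·6+2·6 = 42
A: 4·0+5·3+6·3 = 33 | 1·0+5·5+2·4 = 33
gcd(4,5,6,1,5,2) = 1

Coefficients: [4, 5, 6, 1, 5, 2]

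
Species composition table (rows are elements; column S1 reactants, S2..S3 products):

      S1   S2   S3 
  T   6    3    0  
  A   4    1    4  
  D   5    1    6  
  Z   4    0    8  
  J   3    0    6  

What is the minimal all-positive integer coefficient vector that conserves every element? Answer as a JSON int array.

T: 2·6 = 12 | 4·3+1·0 = 12
A: 2·4 = 8 | 4·1+1·4 = 8
D: 2·5 = 10 | 4·1+1·6 = 10
Z: 2·4 = 8 | 4·0+1·8 = 8
J: 2·3 = 6 | 4·0+1·6 = 6
gcd(2,4,1) = 1

Coefficients: [2, 4, 1]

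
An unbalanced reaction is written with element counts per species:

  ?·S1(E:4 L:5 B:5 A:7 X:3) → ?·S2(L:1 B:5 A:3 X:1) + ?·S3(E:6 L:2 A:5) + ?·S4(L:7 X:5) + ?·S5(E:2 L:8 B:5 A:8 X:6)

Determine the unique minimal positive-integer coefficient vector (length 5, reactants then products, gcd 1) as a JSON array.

Coefficients: [5, 4, 3, 1, 1]

E: 5·4 = 20 | 4·0+3·6+1·0+1·2 = 20
L: 5·5 = 25 | 4·1+3·2+1·7+1·8 = 25
B: 5·5 = 25 | 4·5+3·0+1·0+1·5 = 25
A: 5·7 = 35 | 4·3+3·5+1·0+1·8 = 35
X: 5·3 = 15 | 4·1+3·0+1·5+1·6 = 15
gcd(5,4,3,1,1) = 1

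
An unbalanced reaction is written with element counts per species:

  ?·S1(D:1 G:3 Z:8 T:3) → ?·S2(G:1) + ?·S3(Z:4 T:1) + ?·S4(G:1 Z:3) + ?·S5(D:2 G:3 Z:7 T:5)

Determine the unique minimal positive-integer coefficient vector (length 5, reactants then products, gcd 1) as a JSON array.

Coefficients: [6, 4, 3, 5, 3]

D: 6·1 = 6 | 4·0+3·0+5·0+3·2 = 6
G: 6·3 = 18 | 4·1+3·0+5·1+3·3 = 18
Z: 6·8 = 48 | 4·0+3·4+5·3+3·7 = 48
T: 6·3 = 18 | 4·0+3·1+5·0+3·5 = 18
gcd(6,4,3,5,3) = 1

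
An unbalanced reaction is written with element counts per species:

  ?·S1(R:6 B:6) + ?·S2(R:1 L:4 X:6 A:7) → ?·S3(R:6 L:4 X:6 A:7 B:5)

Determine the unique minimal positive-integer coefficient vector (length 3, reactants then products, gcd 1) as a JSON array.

R: 5·6+6·1 = 36 | 6·6 = 36
L: 5·0+6·4 = 24 | 6·4 = 24
X: 5·0+6·6 = 36 | 6·6 = 36
A: 5·0+6·7 = 42 | 6·7 = 42
B: 5·6+6·0 = 30 | 6·5 = 30
gcd(5,6,6) = 1

Coefficients: [5, 6, 6]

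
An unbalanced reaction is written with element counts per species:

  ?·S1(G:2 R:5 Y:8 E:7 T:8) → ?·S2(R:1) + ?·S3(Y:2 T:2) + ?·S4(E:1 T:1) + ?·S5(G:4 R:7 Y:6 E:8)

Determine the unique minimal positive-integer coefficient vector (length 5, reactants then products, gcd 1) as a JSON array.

Coefficients: [2, 3, 5, 6, 1]

G: 2·2 = 4 | 3·0+5·0+6·0+1·4 = 4
R: 2·5 = 10 | 3·1+5·0+6·0+1·7 = 10
Y: 2·8 = 16 | 3·0+5·2+6·0+1·6 = 16
E: 2·7 = 14 | 3·0+5·0+6·1+1·8 = 14
T: 2·8 = 16 | 3·0+5·2+6·1+1·0 = 16
gcd(2,3,5,6,1) = 1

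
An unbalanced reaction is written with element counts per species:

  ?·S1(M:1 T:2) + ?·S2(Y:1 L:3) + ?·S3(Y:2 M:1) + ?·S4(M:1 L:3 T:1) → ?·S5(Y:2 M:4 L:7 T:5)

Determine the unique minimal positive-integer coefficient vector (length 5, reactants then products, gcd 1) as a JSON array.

Y: 5·0+2·1+2·2+5·0 = 6 | 3·2 = 6
M: 5·1+2·0+2·1+5·1 = 12 | 3·4 = 12
L: 5·0+2·3+2·0+5·3 = 21 | 3·7 = 21
T: 5·2+2·0+2·0+5·1 = 15 | 3·5 = 15
gcd(5,2,2,5,3) = 1

Coefficients: [5, 2, 2, 5, 3]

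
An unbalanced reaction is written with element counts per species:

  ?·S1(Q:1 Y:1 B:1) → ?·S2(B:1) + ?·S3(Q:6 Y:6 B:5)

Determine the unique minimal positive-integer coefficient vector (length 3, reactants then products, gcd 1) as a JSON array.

Coefficients: [6, 1, 1]

Q: 6·1 = 6 | 1·0+1·6 = 6
Y: 6·1 = 6 | 1·0+1·6 = 6
B: 6·1 = 6 | 1·1+1·5 = 6
gcd(6,1,1) = 1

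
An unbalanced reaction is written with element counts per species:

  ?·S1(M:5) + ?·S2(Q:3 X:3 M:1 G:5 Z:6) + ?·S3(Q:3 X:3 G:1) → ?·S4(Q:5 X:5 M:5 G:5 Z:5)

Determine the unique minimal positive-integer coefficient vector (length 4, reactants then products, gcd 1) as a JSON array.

Coefficients: [5, 5, 5, 6]

Q: 5·0+5·3+5·3 = 30 | 6·5 = 30
X: 5·0+5·3+5·3 = 30 | 6·5 = 30
M: 5·5+5·1+5·0 = 30 | 6·5 = 30
G: 5·0+5·5+5·1 = 30 | 6·5 = 30
Z: 5·0+5·6+5·0 = 30 | 6·5 = 30
gcd(5,5,5,6) = 1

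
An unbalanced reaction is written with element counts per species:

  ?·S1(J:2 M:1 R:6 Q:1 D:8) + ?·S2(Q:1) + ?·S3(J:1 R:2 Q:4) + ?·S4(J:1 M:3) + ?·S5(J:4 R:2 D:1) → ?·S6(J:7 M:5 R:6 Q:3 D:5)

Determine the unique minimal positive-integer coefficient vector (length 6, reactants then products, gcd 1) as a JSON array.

Coefficients: [1, 1, 1, 3, 2, 2]

J: 1·2+1·0+1·1+3·1+2·4 = 14 | 2·7 = 14
M: 1·1+1·0+1·0+3·3+2·0 = 10 | 2·5 = 10
R: 1·6+1·0+1·2+3·0+2·2 = 12 | 2·6 = 12
Q: 1·1+1·1+1·4+3·0+2·0 = 6 | 2·3 = 6
D: 1·8+1·0+1·0+3·0+2·1 = 10 | 2·5 = 10
gcd(1,1,1,3,2,2) = 1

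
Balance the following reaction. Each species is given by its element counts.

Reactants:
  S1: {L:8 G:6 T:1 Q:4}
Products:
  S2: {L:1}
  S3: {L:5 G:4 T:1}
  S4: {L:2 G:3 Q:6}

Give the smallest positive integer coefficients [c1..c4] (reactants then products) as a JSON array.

Coefficients: [3, 5, 3, 2]

L: 3·8 = 24 | 5·1+3·5+2·2 = 24
G: 3·6 = 18 | 5·0+3·4+2·3 = 18
T: 3·1 = 3 | 5·0+3·1+2·0 = 3
Q: 3·4 = 12 | 5·0+3·0+2·6 = 12
gcd(3,5,3,2) = 1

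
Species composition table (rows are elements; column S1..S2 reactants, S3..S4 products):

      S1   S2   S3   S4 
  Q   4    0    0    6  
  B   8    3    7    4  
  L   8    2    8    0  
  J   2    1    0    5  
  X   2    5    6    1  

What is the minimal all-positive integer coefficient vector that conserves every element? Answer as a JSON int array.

Coefficients: [3, 4, 4, 2]

Q: 3·4+4·0 = 12 | 4·0+2·6 = 12
B: 3·8+4·3 = 36 | 4·7+2·4 = 36
L: 3·8+4·2 = 32 | 4·8+2·0 = 32
J: 3·2+4·1 = 10 | 4·0+2·5 = 10
X: 3·2+4·5 = 26 | 4·6+2·1 = 26
gcd(3,4,4,2) = 1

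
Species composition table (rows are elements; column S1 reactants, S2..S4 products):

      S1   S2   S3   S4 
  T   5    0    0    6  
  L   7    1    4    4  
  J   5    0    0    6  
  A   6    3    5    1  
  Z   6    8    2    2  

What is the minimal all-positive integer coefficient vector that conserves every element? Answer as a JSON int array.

T: 6·5 = 30 | 2·0+5·0+5·6 = 30
L: 6·7 = 42 | 2·1+5·4+5·4 = 42
J: 6·5 = 30 | 2·0+5·0+5·6 = 30
A: 6·6 = 36 | 2·3+5·5+5·1 = 36
Z: 6·6 = 36 | 2·8+5·2+5·2 = 36
gcd(6,2,5,5) = 1

Coefficients: [6, 2, 5, 5]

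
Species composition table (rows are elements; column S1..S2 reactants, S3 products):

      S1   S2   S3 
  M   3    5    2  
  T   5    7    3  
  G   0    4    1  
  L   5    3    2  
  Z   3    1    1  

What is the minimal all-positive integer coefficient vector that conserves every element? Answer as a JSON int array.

Coefficients: [1, 1, 4]

M: 1·3+1·5 = 8 | 4·2 = 8
T: 1·5+1·7 = 12 | 4·3 = 12
G: 1·0+1·4 = 4 | 4·1 = 4
L: 1·5+1·3 = 8 | 4·2 = 8
Z: 1·3+1·1 = 4 | 4·1 = 4
gcd(1,1,4) = 1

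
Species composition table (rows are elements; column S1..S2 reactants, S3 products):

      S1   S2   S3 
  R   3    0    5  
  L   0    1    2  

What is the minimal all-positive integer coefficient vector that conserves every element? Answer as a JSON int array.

R: 5·3+6·0 = 15 | 3·5 = 15
L: 5·0+6·1 = 6 | 3·2 = 6
gcd(5,6,3) = 1

Coefficients: [5, 6, 3]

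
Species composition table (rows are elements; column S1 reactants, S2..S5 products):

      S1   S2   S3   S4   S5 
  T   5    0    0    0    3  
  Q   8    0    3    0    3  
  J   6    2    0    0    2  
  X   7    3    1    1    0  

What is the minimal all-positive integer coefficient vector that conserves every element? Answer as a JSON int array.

T: 3·5 = 15 | 4·0+3·0+6·0+5·3 = 15
Q: 3·8 = 24 | 4·0+3·3+6·0+5·3 = 24
J: 3·6 = 18 | 4·2+3·0+6·0+5·2 = 18
X: 3·7 = 21 | 4·3+3·1+6·1+5·0 = 21
gcd(3,4,3,6,5) = 1

Coefficients: [3, 4, 3, 6, 5]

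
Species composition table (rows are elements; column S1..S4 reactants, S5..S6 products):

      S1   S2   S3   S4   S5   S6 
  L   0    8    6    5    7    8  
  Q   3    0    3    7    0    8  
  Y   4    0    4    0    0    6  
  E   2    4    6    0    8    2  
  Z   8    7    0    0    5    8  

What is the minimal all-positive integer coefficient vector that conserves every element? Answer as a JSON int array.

Coefficients: [3, 4, 3, 2, 4, 4]

L: 3·0+4·8+3·6+2·5 = 60 | 4·7+4·8 = 60
Q: 3·3+4·0+3·3+2·7 = 32 | 4·0+4·8 = 32
Y: 3·4+4·0+3·4+2·0 = 24 | 4·0+4·6 = 24
E: 3·2+4·4+3·6+2·0 = 40 | 4·8+4·2 = 40
Z: 3·8+4·7+3·0+2·0 = 52 | 4·5+4·8 = 52
gcd(3,4,3,2,4,4) = 1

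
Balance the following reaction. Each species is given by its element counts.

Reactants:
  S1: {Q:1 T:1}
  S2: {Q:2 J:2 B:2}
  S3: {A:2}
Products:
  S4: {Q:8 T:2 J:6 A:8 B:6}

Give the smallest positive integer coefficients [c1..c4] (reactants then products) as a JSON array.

Q: 2·1+3·2+4·0 = 8 | 1·8 = 8
T: 2·1+3·0+4·0 = 2 | 1·2 = 2
J: 2·0+3·2+4·0 = 6 | 1·6 = 6
A: 2·0+3·0+4·2 = 8 | 1·8 = 8
B: 2·0+3·2+4·0 = 6 | 1·6 = 6
gcd(2,3,4,1) = 1

Coefficients: [2, 3, 4, 1]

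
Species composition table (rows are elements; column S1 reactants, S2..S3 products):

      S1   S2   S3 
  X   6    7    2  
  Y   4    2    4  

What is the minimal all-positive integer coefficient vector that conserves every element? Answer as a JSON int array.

Coefficients: [3, 2, 2]

X: 3·6 = 18 | 2·7+2·2 = 18
Y: 3·4 = 12 | 2·2+2·4 = 12
gcd(3,2,2) = 1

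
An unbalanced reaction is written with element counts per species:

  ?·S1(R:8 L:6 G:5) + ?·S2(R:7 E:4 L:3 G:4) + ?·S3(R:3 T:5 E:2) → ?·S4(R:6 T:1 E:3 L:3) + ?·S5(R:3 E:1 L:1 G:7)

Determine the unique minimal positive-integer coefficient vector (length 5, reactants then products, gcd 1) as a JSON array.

R: 1·8+4·7+1·3 = 39 | 5·6+3·3 = 39
T: 1·0+4·0+1·5 = 5 | 5·1+3·0 = 5
E: 1·0+4·4+1·2 = 18 | 5·3+3·1 = 18
L: 1·6+4·3+1·0 = 18 | 5·3+3·1 = 18
G: 1·5+4·4+1·0 = 21 | 5·0+3·7 = 21
gcd(1,4,1,5,3) = 1

Coefficients: [1, 4, 1, 5, 3]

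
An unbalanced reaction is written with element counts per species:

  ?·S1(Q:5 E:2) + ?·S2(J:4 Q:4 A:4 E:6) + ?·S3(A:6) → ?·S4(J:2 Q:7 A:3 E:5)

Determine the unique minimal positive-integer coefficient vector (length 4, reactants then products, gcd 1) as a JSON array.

Coefficients: [6, 3, 1, 6]

J: 6·0+3·4+1·0 = 12 | 6·2 = 12
Q: 6·5+3·4+1·0 = 42 | 6·7 = 42
A: 6·0+3·4+1·6 = 18 | 6·3 = 18
E: 6·2+3·6+1·0 = 30 | 6·5 = 30
gcd(6,3,1,6) = 1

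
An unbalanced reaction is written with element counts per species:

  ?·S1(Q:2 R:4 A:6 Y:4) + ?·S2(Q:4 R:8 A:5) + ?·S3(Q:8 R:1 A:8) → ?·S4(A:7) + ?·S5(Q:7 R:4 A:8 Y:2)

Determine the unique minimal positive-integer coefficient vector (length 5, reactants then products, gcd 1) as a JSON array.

Q: 3·2+1·4+4·8 = 42 | 1·0+6·7 = 42
R: 3·4+1·8+4·1 = 24 | 1·0+6·4 = 24
A: 3·6+1·5+4·8 = 55 | 1·7+6·8 = 55
Y: 3·4+1·0+4·0 = 12 | 1·0+6·2 = 12
gcd(3,1,4,1,6) = 1

Coefficients: [3, 1, 4, 1, 6]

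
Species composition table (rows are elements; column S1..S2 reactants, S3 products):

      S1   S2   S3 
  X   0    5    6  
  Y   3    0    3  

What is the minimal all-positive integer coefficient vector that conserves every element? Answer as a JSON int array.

X: 5·0+6·5 = 30 | 5·6 = 30
Y: 5·3+6·0 = 15 | 5·3 = 15
gcd(5,6,5) = 1

Coefficients: [5, 6, 5]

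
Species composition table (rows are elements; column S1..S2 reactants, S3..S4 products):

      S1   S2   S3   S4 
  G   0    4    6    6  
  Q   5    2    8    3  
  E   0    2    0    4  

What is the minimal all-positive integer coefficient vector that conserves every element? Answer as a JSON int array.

Coefficients: [1, 6, 1, 3]

G: 1·0+6·4 = 24 | 1·6+3·6 = 24
Q: 1·5+6·2 = 17 | 1·8+3·3 = 17
E: 1·0+6·2 = 12 | 1·0+3·4 = 12
gcd(1,6,1,3) = 1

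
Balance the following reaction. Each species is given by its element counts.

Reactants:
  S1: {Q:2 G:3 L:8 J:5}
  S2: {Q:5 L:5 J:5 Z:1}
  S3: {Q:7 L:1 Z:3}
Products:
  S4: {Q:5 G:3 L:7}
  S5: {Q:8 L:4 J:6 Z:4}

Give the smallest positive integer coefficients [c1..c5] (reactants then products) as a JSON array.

Coefficients: [4, 2, 6, 4, 5]

Q: 4·2+2·5+6·7 = 60 | 4·5+5·8 = 60
G: 4·3+2·0+6·0 = 12 | 4·3+5·0 = 12
L: 4·8+2·5+6·1 = 48 | 4·7+5·4 = 48
J: 4·5+2·5+6·0 = 30 | 4·0+5·6 = 30
Z: 4·0+2·1+6·3 = 20 | 4·0+5·4 = 20
gcd(4,2,6,4,5) = 1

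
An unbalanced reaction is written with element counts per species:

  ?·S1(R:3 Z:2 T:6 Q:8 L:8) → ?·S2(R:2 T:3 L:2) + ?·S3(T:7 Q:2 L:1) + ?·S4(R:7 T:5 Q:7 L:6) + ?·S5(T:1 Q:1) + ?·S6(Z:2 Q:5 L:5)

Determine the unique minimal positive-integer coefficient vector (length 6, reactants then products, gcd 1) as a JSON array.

R: 5·3 = 15 | 4·2+1·0+1·7+6·0+5·0 = 15
Z: 5·2 = 10 | 4·0+1·0+1·0+6·0+5·2 = 10
T: 5·6 = 30 | 4·3+1·7+1·5+6·1+5·0 = 30
Q: 5·8 = 40 | 4·0+1·2+1·7+6·1+5·5 = 40
L: 5·8 = 40 | 4·2+1·1+1·6+6·0+5·5 = 40
gcd(5,4,1,1,6,5) = 1

Coefficients: [5, 4, 1, 1, 6, 5]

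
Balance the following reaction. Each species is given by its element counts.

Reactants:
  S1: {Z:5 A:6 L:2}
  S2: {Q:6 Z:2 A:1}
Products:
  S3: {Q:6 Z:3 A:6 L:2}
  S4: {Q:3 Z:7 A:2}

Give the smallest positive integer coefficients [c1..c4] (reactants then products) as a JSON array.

Q: 3·0+4·6 = 24 | 3·6+2·3 = 24
Z: 3·5+4·2 = 23 | 3·3+2·7 = 23
A: 3·6+4·1 = 22 | 3·6+2·2 = 22
L: 3·2+4·0 = 6 | 3·2+2·0 = 6
gcd(3,4,3,2) = 1

Coefficients: [3, 4, 3, 2]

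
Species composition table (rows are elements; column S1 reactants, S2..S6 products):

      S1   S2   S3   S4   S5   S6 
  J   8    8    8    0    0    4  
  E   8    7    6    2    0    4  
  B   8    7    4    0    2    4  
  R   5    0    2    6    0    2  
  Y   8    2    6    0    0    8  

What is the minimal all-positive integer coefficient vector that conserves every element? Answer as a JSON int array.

Coefficients: [6, 2, 2, 3, 5, 4]

J: 6·8 = 48 | 2·8+2·8+3·0+5·0+4·4 = 48
E: 6·8 = 48 | 2·7+2·6+3·2+5·0+4·4 = 48
B: 6·8 = 48 | 2·7+2·4+3·0+5·2+4·4 = 48
R: 6·5 = 30 | 2·0+2·2+3·6+5·0+4·2 = 30
Y: 6·8 = 48 | 2·2+2·6+3·0+5·0+4·8 = 48
gcd(6,2,2,3,5,4) = 1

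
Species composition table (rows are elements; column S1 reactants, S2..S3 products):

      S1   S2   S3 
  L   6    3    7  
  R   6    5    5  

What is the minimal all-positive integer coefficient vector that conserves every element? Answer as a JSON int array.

L: 5·6 = 30 | 3·3+3·7 = 30
R: 5·6 = 30 | 3·5+3·5 = 30
gcd(5,3,3) = 1

Coefficients: [5, 3, 3]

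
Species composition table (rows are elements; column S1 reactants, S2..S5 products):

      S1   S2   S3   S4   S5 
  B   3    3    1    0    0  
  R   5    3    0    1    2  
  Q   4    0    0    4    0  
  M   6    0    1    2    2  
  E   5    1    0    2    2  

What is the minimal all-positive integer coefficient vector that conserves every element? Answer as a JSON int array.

Coefficients: [4, 2, 6, 4, 5]

B: 4·3 = 12 | 2·3+6·1+4·0+5·0 = 12
R: 4·5 = 20 | 2·3+6·0+4·1+5·2 = 20
Q: 4·4 = 16 | 2·0+6·0+4·4+5·0 = 16
M: 4·6 = 24 | 2·0+6·1+4·2+5·2 = 24
E: 4·5 = 20 | 2·1+6·0+4·2+5·2 = 20
gcd(4,2,6,4,5) = 1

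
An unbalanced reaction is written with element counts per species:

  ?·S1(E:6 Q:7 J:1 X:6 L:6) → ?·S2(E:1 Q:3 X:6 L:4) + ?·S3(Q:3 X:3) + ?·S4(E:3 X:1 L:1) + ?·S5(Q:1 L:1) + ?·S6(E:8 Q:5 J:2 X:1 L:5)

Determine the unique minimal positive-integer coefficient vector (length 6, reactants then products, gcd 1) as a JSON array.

E: 6·6 = 36 | 3·1+4·0+3·3+6·0+3·8 = 36
Q: 6·7 = 42 | 3·3+4·3+3·0+6·1+3·5 = 42
J: 6·1 = 6 | 3·0+4·0+3·0+6·0+3·2 = 6
X: 6·6 = 36 | 3·6+4·3+3·1+6·0+3·1 = 36
L: 6·6 = 36 | 3·4+4·0+3·1+6·1+3·5 = 36
gcd(6,3,4,3,6,3) = 1

Coefficients: [6, 3, 4, 3, 6, 3]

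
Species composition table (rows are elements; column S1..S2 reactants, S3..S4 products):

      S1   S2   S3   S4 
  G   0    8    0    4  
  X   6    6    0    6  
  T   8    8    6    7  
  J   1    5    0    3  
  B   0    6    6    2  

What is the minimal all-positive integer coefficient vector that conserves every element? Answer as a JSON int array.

Coefficients: [3, 3, 1, 6]

G: 3·0+3·8 = 24 | 1·0+6·4 = 24
X: 3·6+3·6 = 36 | 1·0+6·6 = 36
T: 3·8+3·8 = 48 | 1·6+6·7 = 48
J: 3·1+3·5 = 18 | 1·0+6·3 = 18
B: 3·0+3·6 = 18 | 1·6+6·2 = 18
gcd(3,3,1,6) = 1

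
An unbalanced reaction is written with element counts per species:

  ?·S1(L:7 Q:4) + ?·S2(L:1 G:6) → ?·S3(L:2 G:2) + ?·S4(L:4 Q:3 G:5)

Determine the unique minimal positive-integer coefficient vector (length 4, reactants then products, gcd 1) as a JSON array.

L: 3·7+5·1 = 26 | 5·2+4·4 = 26
Q: 3·4+5·0 = 12 | 5·0+4·3 = 12
G: 3·0+5·6 = 30 | 5·2+4·5 = 30
gcd(3,5,5,4) = 1

Coefficients: [3, 5, 5, 4]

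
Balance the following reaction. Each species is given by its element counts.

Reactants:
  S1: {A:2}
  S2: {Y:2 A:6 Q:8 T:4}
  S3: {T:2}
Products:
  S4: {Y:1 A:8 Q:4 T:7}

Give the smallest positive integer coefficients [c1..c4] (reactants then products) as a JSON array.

Y: 5·0+1·2+5·0 = 2 | 2·1 = 2
A: 5·2+1·6+5·0 = 16 | 2·8 = 16
Q: 5·0+1·8+5·0 = 8 | 2·4 = 8
T: 5·0+1·4+5·2 = 14 | 2·7 = 14
gcd(5,1,5,2) = 1

Coefficients: [5, 1, 5, 2]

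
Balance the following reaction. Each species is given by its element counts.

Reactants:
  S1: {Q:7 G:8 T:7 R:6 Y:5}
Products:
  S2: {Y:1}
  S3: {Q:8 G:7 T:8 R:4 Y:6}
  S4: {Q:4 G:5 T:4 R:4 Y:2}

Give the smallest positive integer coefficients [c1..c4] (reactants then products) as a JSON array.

Q: 4·7 = 28 | 4·0+1·8+5·4 = 28
G: 4·8 = 32 | 4·0+1·7+5·5 = 32
T: 4·7 = 28 | 4·0+1·8+5·4 = 28
R: 4·6 = 24 | 4·0+1·4+5·4 = 24
Y: 4·5 = 20 | 4·1+1·6+5·2 = 20
gcd(4,4,1,5) = 1

Coefficients: [4, 4, 1, 5]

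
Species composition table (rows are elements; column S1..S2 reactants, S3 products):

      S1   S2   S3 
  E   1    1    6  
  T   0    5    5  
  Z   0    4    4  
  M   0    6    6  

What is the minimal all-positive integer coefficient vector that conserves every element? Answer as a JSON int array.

Coefficients: [5, 1, 1]

E: 5·1+1·1 = 6 | 1·6 = 6
T: 5·0+1·5 = 5 | 1·5 = 5
Z: 5·0+1·4 = 4 | 1·4 = 4
M: 5·0+1·6 = 6 | 1·6 = 6
gcd(5,1,1) = 1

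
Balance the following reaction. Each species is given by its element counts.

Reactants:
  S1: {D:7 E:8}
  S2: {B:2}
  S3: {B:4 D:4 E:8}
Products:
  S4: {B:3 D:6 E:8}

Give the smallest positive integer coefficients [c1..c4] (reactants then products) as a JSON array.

Coefficients: [4, 5, 2, 6]

B: 4·0+5·2+2·4 = 18 | 6·3 = 18
D: 4·7+5·0+2·4 = 36 | 6·6 = 36
E: 4·8+5·0+2·8 = 48 | 6·8 = 48
gcd(4,5,2,6) = 1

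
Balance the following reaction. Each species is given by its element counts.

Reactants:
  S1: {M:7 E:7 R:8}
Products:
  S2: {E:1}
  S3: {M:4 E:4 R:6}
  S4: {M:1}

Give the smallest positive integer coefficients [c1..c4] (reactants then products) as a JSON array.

M: 3·7 = 21 | 5·0+4·4+5·1 = 21
E: 3·7 = 21 | 5·1+4·4+5·0 = 21
R: 3·8 = 24 | 5·0+4·6+5·0 = 24
gcd(3,5,4,5) = 1

Coefficients: [3, 5, 4, 5]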